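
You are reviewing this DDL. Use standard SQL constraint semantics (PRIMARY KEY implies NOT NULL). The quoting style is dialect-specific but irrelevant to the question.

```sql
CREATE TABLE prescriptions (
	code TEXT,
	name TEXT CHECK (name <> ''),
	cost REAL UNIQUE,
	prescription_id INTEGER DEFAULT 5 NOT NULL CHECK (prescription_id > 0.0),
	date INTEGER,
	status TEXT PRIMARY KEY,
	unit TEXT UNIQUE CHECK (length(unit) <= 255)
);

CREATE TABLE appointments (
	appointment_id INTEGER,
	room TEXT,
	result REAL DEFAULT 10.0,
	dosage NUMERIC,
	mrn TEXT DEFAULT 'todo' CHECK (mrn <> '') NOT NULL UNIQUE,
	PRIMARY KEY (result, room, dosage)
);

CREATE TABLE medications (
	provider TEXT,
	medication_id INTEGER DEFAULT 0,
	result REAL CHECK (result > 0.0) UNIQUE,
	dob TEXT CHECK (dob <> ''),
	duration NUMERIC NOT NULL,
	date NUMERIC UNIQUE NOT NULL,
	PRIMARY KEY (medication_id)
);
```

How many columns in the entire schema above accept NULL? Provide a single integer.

9

prescriptions: 5 nullable (code, name, cost, date, unit — PK (status) and explicit NOT NULL columns excluded).
appointments: 1 nullable (appointment_id — PK (result, room, dosage) and explicit NOT NULL columns excluded).
medications: 3 nullable (provider, result, dob — PK (medication_id) and explicit NOT NULL columns excluded).
Total: 5 + 1 + 3 = 9.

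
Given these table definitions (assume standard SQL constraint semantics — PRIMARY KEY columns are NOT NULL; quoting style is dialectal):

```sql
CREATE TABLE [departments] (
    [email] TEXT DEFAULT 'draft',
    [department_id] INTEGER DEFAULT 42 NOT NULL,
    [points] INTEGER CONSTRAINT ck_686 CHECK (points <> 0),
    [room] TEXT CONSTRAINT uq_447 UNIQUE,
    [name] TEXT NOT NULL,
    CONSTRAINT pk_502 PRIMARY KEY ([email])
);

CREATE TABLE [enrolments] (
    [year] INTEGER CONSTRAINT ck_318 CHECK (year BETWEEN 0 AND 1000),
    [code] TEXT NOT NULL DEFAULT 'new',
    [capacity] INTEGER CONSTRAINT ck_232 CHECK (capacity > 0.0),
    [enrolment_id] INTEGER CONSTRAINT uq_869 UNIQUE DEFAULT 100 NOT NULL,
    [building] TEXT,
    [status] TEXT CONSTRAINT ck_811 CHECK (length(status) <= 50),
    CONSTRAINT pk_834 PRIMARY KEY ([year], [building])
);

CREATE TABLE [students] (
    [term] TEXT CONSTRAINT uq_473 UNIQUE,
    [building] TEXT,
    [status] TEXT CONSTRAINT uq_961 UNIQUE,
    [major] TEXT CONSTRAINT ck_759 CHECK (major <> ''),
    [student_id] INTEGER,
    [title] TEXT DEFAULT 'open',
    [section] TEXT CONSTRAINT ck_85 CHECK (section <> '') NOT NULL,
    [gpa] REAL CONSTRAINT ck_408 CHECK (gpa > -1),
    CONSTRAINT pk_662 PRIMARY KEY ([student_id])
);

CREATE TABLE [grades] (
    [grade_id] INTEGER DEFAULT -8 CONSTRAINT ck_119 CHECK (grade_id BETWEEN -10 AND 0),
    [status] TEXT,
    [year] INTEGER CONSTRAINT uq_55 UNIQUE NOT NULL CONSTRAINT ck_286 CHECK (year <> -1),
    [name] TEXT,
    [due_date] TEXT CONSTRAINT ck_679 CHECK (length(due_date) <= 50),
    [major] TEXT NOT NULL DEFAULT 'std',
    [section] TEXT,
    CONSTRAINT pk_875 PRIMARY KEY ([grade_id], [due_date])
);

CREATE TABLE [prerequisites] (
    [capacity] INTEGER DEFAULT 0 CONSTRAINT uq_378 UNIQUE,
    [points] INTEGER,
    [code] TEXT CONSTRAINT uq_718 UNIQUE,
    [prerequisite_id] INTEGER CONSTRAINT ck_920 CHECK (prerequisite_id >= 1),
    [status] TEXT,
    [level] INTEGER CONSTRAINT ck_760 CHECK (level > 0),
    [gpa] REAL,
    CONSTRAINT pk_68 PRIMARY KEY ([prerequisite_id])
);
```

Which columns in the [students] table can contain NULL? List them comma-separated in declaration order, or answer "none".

- term: UNIQUE does not imply NOT NULL → nullable.
- building: no NOT NULL constraint applies → nullable.
- status: UNIQUE does not imply NOT NULL → nullable.
- major: CHECK does not forbid NULL (a CHECK constraint passes when its expression is NULL) → nullable.
- student_id: part of the PRIMARY KEY, which implies NOT NULL → not nullable.
- title: DEFAULT only fills an omitted column; an explicit NULL is still allowed → nullable.
- section: declared NOT NULL → not nullable.
- gpa: CHECK does not forbid NULL (a CHECK constraint passes when its expression is NULL) → nullable.

term, building, status, major, title, gpa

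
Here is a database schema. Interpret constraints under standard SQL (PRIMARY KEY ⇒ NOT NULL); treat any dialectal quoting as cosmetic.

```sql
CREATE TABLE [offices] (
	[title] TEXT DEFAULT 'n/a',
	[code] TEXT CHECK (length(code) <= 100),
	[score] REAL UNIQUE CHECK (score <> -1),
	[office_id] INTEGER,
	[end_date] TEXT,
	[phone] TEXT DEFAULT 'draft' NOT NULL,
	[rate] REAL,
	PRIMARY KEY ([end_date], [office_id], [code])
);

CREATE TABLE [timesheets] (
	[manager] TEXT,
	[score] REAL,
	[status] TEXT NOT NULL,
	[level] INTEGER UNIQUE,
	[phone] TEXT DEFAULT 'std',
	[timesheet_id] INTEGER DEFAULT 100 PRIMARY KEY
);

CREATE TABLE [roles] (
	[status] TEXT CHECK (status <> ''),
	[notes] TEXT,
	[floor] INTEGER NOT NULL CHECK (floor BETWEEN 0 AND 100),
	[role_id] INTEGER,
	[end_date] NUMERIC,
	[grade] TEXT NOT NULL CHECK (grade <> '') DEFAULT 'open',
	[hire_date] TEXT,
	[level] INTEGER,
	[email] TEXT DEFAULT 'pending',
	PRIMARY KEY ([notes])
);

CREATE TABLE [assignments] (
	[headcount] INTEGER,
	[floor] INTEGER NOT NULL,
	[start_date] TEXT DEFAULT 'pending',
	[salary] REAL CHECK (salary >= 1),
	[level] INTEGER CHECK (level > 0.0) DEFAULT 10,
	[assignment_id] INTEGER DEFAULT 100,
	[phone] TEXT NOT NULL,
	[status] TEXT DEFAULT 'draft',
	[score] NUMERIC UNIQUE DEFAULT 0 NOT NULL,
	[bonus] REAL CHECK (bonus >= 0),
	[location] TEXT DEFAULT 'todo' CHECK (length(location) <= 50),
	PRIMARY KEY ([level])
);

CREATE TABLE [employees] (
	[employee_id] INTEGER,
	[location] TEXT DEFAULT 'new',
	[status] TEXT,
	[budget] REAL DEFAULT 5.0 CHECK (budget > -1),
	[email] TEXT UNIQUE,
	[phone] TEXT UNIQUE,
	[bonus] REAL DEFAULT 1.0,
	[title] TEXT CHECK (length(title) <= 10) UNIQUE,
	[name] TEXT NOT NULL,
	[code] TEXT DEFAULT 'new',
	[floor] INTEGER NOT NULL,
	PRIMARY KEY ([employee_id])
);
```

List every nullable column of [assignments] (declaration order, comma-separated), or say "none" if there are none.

- headcount: no NOT NULL constraint applies → nullable.
- floor: declared NOT NULL → not nullable.
- start_date: DEFAULT only fills an omitted column; an explicit NULL is still allowed → nullable.
- salary: CHECK does not forbid NULL (a CHECK constraint passes when its expression is NULL) → nullable.
- level: part of the PRIMARY KEY, which implies NOT NULL → not nullable.
- assignment_id: DEFAULT only fills an omitted column; an explicit NULL is still allowed → nullable.
- phone: declared NOT NULL → not nullable.
- status: DEFAULT only fills an omitted column; an explicit NULL is still allowed → nullable.
- score: declared NOT NULL → not nullable.
- bonus: CHECK does not forbid NULL (a CHECK constraint passes when its expression is NULL) → nullable.
- location: CHECK does not forbid NULL (a CHECK constraint passes when its expression is NULL) → nullable.

headcount, start_date, salary, assignment_id, status, bonus, location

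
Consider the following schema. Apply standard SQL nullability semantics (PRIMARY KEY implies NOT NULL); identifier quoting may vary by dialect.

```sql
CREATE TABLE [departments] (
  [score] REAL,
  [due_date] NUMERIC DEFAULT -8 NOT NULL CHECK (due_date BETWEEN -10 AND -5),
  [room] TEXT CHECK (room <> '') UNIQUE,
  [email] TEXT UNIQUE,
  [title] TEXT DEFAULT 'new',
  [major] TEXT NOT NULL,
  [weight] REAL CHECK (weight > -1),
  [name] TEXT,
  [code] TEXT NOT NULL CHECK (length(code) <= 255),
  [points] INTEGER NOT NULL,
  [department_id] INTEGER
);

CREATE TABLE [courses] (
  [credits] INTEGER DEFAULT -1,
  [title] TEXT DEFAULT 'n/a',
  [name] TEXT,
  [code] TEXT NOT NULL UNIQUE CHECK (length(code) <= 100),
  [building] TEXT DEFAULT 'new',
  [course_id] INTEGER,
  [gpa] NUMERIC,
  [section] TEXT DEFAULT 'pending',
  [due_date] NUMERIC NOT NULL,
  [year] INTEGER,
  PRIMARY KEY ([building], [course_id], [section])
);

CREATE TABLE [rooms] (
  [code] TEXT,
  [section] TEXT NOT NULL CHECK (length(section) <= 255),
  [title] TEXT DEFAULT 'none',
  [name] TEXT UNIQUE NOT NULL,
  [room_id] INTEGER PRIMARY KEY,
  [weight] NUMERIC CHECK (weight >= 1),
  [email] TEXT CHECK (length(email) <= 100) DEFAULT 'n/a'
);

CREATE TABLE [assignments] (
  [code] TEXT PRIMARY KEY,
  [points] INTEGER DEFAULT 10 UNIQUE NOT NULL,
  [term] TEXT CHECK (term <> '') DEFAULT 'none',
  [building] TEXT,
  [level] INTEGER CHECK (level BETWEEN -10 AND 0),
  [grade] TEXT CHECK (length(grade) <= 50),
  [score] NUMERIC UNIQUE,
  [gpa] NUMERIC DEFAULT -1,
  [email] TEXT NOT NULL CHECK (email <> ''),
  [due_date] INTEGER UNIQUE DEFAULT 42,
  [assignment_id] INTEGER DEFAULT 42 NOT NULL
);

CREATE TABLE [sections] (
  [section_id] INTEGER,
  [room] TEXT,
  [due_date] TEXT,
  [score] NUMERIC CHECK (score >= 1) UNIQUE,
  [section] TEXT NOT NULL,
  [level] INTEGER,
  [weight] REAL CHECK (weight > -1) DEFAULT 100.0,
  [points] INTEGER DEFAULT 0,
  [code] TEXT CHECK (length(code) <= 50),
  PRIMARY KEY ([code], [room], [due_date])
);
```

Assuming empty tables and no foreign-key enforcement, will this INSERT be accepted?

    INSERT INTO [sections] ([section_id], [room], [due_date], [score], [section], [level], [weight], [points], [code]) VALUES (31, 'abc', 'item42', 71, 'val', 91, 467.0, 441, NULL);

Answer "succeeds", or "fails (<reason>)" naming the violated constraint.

code is explicitly set to NULL, but code is part of the PRIMARY KEY (implied NOT NULL).

fails (NOT NULL on code)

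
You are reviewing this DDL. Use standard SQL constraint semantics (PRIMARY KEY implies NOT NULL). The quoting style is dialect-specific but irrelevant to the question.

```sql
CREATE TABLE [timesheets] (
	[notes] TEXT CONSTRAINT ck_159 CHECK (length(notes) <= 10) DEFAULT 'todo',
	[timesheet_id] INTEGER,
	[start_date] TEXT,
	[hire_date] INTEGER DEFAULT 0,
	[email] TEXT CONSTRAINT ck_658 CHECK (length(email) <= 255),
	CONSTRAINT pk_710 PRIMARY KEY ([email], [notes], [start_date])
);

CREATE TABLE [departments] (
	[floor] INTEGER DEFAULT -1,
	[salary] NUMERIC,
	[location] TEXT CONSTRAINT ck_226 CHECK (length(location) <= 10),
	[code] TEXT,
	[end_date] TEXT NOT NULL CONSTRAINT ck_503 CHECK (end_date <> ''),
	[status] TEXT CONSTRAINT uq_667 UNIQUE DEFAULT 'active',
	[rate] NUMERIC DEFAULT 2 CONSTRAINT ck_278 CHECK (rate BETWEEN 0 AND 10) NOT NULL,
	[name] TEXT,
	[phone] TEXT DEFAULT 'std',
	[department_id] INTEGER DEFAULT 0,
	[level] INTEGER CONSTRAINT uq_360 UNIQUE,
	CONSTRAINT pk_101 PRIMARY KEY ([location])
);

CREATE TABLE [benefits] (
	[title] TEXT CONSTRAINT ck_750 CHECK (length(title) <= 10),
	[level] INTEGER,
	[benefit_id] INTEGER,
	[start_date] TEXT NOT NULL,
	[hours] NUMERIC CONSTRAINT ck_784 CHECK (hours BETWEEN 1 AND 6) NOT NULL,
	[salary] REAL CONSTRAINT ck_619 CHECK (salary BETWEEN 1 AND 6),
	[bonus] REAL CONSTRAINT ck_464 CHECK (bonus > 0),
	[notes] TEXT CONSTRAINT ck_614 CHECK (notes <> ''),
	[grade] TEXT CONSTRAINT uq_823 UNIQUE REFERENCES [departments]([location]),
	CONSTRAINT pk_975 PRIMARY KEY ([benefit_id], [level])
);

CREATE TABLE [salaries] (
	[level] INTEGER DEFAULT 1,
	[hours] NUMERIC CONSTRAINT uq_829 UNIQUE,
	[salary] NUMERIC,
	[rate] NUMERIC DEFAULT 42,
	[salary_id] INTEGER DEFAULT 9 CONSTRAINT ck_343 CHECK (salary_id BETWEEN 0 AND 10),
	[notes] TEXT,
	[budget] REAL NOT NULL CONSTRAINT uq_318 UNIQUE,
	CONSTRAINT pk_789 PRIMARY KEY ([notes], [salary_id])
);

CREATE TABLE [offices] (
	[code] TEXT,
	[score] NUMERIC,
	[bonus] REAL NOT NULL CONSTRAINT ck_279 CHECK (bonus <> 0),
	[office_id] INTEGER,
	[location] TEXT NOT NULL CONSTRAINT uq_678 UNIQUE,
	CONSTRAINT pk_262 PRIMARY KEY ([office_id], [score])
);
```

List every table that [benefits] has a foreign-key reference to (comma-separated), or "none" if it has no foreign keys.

- grade REFERENCES departments(location).

departments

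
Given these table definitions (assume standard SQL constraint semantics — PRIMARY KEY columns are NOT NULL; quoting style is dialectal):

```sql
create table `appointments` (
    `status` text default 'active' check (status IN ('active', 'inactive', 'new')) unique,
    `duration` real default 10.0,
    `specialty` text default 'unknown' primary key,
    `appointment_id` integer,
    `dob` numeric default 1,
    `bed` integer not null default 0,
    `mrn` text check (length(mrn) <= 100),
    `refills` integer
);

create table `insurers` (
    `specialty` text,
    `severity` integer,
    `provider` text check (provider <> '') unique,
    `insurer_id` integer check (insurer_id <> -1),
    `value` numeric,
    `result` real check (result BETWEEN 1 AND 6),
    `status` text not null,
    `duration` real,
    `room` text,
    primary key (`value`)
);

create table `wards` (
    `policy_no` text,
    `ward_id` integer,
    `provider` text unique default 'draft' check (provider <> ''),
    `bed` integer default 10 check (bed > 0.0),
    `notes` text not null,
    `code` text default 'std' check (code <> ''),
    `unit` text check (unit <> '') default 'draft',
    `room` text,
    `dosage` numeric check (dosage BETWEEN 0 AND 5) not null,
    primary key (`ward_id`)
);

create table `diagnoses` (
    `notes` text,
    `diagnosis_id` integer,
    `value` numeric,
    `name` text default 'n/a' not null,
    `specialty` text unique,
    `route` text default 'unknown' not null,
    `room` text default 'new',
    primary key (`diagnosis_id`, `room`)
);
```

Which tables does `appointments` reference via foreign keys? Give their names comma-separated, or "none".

none

No column in appointments has a REFERENCES clause.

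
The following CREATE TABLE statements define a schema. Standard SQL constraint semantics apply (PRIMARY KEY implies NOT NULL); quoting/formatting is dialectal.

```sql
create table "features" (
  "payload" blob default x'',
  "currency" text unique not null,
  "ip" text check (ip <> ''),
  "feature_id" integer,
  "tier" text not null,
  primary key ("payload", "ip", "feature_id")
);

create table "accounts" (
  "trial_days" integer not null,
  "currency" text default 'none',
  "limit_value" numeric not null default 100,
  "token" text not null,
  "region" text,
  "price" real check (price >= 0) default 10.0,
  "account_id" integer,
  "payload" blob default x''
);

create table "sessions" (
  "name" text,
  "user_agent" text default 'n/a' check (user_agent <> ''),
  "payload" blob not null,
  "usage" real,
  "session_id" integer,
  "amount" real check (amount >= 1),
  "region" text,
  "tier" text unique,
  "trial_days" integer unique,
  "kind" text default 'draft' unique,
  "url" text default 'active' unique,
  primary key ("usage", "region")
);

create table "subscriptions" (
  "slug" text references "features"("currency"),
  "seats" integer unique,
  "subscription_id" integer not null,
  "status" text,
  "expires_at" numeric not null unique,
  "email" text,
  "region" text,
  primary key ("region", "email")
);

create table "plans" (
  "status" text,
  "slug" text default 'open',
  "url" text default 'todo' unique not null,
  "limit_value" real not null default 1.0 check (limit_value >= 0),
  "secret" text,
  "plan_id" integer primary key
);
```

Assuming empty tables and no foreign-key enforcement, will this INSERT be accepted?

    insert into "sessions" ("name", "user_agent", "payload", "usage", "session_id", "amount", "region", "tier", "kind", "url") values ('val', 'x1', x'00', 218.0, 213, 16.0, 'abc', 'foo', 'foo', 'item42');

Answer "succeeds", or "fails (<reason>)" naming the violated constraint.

succeeds

NOT NULL columns: payload is supplied; region is supplied; usage is supplied.
CHECK constraints: 'x1' satisfies (user_agent <> ''); 16.0 satisfies (amount >= 1).
No constraint is violated.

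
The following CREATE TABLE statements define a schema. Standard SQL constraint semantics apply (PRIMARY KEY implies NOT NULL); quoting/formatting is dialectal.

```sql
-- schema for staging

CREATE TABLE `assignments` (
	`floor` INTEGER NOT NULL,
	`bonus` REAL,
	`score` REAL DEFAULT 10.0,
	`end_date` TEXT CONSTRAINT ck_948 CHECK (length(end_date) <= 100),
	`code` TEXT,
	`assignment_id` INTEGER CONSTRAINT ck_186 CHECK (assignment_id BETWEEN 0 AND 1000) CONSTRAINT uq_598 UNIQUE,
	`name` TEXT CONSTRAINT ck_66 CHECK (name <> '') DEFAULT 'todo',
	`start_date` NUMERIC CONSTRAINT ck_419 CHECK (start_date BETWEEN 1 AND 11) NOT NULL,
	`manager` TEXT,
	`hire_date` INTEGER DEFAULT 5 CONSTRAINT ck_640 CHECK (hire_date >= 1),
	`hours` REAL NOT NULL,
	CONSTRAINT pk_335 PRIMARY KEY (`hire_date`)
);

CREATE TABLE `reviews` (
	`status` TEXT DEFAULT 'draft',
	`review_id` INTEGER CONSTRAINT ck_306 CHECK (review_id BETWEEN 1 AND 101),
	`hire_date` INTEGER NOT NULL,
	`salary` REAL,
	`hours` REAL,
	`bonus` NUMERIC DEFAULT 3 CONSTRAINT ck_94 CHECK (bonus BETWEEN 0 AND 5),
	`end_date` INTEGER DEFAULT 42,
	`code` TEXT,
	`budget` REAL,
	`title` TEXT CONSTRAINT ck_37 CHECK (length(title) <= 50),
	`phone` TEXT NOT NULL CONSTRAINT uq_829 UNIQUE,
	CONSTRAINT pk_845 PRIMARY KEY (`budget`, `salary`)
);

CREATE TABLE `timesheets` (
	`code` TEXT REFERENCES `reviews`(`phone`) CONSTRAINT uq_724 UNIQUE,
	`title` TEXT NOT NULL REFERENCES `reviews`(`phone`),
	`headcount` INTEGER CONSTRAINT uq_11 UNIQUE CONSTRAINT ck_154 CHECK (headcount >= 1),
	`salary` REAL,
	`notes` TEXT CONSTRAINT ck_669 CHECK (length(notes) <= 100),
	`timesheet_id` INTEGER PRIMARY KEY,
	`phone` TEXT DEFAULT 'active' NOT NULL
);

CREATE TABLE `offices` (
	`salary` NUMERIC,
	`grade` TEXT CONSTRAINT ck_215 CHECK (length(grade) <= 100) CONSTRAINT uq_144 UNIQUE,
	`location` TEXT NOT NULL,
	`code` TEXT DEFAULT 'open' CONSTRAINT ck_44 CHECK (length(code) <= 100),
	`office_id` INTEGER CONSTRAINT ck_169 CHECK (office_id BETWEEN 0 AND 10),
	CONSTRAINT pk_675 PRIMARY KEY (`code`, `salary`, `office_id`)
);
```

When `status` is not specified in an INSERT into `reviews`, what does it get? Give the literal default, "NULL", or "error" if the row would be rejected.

'draft'

status has an explicit DEFAULT 'draft'.
When the column is omitted from an INSERT, that default is used.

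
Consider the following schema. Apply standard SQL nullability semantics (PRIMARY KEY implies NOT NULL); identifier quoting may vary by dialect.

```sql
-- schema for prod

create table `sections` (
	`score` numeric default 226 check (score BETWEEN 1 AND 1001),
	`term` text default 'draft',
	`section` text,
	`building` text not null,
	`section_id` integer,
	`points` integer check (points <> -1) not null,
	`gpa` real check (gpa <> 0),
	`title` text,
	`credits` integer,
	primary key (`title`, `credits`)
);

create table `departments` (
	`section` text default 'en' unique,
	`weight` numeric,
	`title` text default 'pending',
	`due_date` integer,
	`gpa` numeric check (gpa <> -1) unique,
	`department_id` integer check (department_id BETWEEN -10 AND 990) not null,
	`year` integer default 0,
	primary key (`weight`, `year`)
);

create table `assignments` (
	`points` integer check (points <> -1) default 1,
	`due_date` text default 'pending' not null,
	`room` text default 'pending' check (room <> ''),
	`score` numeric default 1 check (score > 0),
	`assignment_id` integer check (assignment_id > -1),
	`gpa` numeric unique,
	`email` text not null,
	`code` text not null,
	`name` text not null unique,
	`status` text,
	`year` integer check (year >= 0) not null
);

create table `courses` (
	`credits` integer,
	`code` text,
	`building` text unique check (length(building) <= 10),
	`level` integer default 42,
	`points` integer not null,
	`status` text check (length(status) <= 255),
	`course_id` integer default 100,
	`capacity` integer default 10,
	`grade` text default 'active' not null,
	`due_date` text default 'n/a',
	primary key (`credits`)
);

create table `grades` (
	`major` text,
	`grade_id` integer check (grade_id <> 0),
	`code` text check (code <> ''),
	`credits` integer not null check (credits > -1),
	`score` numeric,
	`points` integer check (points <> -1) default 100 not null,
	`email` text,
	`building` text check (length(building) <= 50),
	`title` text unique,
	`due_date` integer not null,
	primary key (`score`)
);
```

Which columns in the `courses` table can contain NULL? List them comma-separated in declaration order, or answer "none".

code, building, level, status, course_id, capacity, due_date

- credits: part of the PRIMARY KEY, which implies NOT NULL → not nullable.
- code: no NOT NULL constraint applies → nullable.
- building: CHECK does not forbid NULL (a CHECK constraint passes when its expression is NULL) → nullable.
- level: DEFAULT only fills an omitted column; an explicit NULL is still allowed → nullable.
- points: declared NOT NULL → not nullable.
- status: CHECK does not forbid NULL (a CHECK constraint passes when its expression is NULL) → nullable.
- course_id: DEFAULT only fills an omitted column; an explicit NULL is still allowed → nullable.
- capacity: DEFAULT only fills an omitted column; an explicit NULL is still allowed → nullable.
- grade: declared NOT NULL → not nullable.
- due_date: DEFAULT only fills an omitted column; an explicit NULL is still allowed → nullable.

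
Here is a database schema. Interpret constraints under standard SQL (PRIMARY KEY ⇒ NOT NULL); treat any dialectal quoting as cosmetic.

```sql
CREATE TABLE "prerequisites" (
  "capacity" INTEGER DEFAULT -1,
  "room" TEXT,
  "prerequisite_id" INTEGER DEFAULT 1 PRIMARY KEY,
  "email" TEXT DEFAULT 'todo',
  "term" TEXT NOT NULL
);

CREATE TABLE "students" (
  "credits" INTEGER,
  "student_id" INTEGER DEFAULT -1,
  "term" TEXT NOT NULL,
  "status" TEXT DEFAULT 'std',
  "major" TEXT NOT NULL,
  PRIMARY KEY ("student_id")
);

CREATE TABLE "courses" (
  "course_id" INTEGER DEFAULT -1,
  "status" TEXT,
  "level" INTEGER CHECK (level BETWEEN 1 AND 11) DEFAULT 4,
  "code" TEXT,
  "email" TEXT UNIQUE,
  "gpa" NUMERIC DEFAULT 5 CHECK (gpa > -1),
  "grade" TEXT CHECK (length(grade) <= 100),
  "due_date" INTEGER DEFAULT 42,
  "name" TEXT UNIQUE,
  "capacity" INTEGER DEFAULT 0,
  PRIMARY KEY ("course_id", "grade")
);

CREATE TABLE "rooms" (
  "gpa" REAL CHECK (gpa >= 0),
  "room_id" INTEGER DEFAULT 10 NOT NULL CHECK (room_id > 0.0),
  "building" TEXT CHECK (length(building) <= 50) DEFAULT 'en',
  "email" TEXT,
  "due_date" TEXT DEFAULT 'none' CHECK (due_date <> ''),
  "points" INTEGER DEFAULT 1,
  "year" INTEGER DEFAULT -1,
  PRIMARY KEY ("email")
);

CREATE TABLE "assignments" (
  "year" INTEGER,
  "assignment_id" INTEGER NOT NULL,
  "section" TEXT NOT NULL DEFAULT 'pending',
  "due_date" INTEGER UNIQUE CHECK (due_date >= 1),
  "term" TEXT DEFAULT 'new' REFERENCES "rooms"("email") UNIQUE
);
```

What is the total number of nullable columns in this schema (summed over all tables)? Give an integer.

21

prerequisites: 3 nullable (capacity, room, email — PK (prerequisite_id) and explicit NOT NULL columns excluded).
students: 2 nullable (credits, status — PK (student_id) and explicit NOT NULL columns excluded).
courses: 8 nullable (status, level, code, email, gpa, due_date, name, capacity — PK (course_id, grade) and explicit NOT NULL columns excluded).
rooms: 5 nullable (gpa, building, due_date, points, year — PK (email) and explicit NOT NULL columns excluded).
assignments: 3 nullable (year, due_date, term — PK none and explicit NOT NULL columns excluded).
Total: 3 + 2 + 8 + 5 + 3 = 21.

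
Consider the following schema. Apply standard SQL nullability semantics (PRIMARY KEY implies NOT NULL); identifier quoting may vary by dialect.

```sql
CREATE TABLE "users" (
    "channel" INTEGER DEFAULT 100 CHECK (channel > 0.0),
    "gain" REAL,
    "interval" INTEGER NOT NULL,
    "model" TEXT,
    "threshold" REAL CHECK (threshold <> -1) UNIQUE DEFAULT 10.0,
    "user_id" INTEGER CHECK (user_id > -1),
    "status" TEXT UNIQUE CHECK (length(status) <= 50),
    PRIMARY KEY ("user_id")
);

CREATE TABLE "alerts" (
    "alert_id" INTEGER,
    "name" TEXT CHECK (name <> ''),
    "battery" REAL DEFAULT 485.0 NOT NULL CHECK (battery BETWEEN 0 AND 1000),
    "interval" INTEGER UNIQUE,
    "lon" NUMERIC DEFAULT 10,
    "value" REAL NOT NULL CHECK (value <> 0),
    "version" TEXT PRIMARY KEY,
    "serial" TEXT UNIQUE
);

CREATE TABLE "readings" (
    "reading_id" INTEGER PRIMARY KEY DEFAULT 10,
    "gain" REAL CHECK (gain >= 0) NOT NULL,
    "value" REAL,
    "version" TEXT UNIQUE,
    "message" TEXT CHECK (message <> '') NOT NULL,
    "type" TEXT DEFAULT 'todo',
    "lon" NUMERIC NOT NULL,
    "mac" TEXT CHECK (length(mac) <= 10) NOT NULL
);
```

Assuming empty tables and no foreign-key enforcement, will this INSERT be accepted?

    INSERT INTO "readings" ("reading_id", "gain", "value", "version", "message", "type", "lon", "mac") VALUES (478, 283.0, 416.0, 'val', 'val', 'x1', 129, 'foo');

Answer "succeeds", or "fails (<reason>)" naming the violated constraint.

NOT NULL columns: gain is supplied; lon is supplied; mac is supplied; message is supplied; reading_id is supplied.
CHECK constraints: 283.0 satisfies (gain >= 0); 'val' satisfies (message <> ''); 'foo' satisfies (length(mac) <= 10).
No constraint is violated.

succeeds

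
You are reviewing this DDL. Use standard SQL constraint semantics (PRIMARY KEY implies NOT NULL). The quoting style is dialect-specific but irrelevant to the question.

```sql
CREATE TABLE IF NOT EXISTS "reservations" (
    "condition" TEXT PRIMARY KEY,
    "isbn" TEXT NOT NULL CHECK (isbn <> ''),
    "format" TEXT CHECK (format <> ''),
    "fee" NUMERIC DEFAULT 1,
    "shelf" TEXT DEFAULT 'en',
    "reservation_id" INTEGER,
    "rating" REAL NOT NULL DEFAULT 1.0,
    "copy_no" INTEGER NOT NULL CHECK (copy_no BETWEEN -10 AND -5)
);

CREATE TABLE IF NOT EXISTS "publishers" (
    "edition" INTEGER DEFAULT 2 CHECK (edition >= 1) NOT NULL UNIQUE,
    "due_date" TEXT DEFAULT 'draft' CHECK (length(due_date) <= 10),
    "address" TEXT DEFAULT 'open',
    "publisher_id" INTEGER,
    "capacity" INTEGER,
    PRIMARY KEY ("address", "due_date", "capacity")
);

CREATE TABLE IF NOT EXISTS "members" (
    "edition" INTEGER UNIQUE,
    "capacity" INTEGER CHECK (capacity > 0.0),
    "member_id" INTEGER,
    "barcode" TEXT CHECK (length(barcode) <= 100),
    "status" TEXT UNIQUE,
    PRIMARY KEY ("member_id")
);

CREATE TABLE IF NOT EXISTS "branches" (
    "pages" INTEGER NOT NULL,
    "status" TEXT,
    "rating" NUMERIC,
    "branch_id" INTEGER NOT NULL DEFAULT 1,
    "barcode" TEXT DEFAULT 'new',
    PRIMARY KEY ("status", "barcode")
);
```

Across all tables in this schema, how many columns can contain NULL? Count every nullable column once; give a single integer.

reservations: 4 nullable (format, fee, shelf, reservation_id — PK (condition) and explicit NOT NULL columns excluded).
publishers: 1 nullable (publisher_id — PK (address, due_date, capacity) and explicit NOT NULL columns excluded).
members: 4 nullable (edition, capacity, barcode, status — PK (member_id) and explicit NOT NULL columns excluded).
branches: 1 nullable (rating — PK (status, barcode) and explicit NOT NULL columns excluded).
Total: 4 + 1 + 4 + 1 = 10.

10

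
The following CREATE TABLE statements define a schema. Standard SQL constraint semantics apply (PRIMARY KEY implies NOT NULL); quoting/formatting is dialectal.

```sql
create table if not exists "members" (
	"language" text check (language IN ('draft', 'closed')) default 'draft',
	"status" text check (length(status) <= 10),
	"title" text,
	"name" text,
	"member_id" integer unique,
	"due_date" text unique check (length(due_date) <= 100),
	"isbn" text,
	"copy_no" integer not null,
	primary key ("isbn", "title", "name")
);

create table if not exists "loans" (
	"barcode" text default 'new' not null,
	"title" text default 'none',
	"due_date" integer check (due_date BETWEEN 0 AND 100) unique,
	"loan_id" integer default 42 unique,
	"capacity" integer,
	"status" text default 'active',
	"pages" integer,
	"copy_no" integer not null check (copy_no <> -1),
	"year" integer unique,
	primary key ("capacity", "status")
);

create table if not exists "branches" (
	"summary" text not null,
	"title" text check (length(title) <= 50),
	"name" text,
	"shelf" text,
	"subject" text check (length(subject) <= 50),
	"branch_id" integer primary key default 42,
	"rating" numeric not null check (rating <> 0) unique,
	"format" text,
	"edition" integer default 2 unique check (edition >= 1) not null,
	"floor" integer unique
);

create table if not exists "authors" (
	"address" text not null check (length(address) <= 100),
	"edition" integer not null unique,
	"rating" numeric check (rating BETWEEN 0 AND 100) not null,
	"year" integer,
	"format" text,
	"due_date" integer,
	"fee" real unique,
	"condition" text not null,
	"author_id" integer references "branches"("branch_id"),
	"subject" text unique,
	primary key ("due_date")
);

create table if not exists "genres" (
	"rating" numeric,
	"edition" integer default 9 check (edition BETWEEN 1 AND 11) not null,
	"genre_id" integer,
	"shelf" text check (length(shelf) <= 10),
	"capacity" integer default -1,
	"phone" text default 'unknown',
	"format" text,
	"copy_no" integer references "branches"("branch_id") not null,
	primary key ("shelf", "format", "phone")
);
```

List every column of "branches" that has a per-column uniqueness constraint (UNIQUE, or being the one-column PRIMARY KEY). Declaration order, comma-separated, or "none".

branch_id, rating, edition, floor

- summary: no UNIQUE or single-column PK constraint.
- title: no UNIQUE or single-column PK constraint.
- name: no UNIQUE or single-column PK constraint.
- shelf: no UNIQUE or single-column PK constraint.
- subject: no UNIQUE or single-column PK constraint.
- branch_id: single-column PRIMARY KEY → unique.
- rating: declared UNIQUE → unique.
- format: no UNIQUE or single-column PK constraint.
- edition: declared UNIQUE → unique.
- floor: declared UNIQUE → unique.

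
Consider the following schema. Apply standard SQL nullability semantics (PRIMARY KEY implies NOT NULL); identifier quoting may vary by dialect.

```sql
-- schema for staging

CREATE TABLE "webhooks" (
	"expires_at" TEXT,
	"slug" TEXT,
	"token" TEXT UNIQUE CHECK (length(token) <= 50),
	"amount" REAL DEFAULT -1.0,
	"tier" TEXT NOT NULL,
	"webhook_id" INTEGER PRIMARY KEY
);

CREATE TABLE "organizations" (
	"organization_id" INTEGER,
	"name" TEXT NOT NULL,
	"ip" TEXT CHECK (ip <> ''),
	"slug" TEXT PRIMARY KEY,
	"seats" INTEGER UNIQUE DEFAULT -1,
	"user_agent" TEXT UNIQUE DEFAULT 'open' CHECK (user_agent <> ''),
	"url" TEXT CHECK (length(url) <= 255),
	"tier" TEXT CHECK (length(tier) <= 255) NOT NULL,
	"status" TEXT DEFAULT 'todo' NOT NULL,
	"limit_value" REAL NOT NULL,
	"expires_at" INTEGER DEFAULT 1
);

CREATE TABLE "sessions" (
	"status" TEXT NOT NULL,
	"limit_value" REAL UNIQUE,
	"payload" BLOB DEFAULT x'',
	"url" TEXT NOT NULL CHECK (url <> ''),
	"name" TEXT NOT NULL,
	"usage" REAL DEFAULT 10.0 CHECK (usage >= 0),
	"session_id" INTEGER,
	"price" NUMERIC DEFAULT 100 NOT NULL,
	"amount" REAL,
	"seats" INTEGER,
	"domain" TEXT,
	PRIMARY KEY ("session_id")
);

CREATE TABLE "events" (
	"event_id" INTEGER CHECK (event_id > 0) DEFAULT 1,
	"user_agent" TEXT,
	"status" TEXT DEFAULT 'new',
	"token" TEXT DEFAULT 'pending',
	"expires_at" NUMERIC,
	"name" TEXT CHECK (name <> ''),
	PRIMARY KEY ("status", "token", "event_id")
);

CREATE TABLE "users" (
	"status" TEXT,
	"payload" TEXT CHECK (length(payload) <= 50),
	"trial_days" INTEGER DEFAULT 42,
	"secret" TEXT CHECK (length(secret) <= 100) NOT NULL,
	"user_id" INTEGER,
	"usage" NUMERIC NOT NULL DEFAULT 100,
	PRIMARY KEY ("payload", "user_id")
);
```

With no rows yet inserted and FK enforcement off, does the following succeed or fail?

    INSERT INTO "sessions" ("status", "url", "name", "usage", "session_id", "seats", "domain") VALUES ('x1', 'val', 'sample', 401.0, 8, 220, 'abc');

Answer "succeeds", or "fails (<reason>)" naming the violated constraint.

succeeds

NOT NULL columns: name is supplied; price defaults to 100; session_id is supplied; status is supplied; url is supplied.
CHECK constraints: 'val' satisfies (url <> ''); 401.0 satisfies (usage >= 0).
No constraint is violated.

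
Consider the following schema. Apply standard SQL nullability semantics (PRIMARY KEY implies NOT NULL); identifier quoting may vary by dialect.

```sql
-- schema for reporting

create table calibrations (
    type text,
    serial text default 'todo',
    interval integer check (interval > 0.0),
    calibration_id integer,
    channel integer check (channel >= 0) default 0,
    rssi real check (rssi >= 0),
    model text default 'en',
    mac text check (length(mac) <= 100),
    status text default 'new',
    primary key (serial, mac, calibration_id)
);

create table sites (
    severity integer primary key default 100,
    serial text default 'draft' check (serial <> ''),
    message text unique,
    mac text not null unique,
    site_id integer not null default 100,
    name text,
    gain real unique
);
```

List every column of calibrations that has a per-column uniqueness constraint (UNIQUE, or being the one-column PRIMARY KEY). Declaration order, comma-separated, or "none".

none

- type: no UNIQUE or single-column PK constraint.
- serial: part of a composite PRIMARY KEY — only the tuple is unique, not this column on its own.
- interval: no UNIQUE or single-column PK constraint.
- calibration_id: part of a composite PRIMARY KEY — only the tuple is unique, not this column on its own.
- channel: no UNIQUE or single-column PK constraint.
- rssi: no UNIQUE or single-column PK constraint.
- model: no UNIQUE or single-column PK constraint.
- mac: part of a composite PRIMARY KEY — only the tuple is unique, not this column on its own.
- status: no UNIQUE or single-column PK constraint.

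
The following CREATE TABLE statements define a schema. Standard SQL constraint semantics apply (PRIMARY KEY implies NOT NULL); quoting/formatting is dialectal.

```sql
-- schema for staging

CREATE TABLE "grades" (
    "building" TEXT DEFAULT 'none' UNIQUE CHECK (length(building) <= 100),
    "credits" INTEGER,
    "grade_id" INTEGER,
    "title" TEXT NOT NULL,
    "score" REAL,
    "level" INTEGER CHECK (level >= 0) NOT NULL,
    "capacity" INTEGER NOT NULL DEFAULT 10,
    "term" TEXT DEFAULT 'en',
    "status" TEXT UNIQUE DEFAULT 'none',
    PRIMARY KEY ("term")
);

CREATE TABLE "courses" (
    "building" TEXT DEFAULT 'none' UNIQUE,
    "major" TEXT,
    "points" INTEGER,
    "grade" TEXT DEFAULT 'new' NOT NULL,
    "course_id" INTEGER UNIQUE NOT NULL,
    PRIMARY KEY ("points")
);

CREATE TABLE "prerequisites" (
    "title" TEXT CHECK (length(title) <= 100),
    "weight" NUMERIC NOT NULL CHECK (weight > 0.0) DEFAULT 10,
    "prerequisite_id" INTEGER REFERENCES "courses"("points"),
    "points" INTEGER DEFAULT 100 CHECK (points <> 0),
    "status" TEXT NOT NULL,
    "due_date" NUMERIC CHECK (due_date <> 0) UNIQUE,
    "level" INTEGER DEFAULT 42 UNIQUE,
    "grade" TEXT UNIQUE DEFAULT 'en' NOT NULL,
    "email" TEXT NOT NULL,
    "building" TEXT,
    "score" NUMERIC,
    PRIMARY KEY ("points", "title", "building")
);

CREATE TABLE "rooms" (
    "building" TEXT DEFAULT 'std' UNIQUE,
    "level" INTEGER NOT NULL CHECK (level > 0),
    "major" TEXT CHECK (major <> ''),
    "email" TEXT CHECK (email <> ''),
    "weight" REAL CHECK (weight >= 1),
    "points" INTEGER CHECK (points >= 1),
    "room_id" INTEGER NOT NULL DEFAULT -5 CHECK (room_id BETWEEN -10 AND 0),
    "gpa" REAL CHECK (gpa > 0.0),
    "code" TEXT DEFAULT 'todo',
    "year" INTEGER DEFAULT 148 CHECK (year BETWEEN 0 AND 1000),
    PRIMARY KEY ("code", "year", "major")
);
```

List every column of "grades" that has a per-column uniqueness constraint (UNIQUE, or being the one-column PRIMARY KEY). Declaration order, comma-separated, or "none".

building, term, status

- building: declared UNIQUE → unique.
- credits: no UNIQUE or single-column PK constraint.
- grade_id: no UNIQUE or single-column PK constraint.
- title: no UNIQUE or single-column PK constraint.
- score: no UNIQUE or single-column PK constraint.
- level: no UNIQUE or single-column PK constraint.
- capacity: no UNIQUE or single-column PK constraint.
- term: single-column PRIMARY KEY → unique.
- status: declared UNIQUE → unique.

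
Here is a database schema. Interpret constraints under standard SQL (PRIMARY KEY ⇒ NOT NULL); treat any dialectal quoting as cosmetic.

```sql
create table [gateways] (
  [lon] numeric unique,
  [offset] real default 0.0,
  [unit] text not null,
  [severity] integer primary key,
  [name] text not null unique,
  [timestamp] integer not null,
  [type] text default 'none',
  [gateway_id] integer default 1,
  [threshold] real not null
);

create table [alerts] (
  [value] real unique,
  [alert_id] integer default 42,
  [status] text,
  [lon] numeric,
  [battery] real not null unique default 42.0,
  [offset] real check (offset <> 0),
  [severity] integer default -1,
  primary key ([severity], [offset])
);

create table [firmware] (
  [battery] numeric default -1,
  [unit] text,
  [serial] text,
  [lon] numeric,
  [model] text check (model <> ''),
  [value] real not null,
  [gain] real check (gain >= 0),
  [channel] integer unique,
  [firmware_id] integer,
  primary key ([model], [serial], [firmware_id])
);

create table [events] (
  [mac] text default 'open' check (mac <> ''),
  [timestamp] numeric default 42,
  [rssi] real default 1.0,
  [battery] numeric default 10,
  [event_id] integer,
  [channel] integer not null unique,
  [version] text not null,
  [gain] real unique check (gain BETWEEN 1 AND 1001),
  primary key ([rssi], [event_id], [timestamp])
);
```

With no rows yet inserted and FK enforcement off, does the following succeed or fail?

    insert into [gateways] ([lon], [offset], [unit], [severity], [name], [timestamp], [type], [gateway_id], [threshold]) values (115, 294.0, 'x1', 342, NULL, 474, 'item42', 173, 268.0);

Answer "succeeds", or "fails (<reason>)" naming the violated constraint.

name is explicitly set to NULL, but name is declared NOT NULL.

fails (NOT NULL on name)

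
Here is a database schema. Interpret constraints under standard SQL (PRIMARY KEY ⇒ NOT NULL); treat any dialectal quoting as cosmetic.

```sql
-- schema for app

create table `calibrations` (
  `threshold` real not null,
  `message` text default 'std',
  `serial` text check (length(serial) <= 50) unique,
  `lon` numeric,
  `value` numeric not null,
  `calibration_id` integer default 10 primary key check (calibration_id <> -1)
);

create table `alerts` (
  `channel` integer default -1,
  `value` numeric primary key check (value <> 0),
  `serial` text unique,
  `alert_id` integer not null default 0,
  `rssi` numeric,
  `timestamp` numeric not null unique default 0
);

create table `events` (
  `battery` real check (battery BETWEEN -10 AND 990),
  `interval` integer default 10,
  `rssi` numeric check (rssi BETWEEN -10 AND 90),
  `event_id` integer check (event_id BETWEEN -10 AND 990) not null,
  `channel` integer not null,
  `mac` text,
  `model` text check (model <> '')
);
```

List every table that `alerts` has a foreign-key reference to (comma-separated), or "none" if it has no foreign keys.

No column in alerts has a REFERENCES clause.

none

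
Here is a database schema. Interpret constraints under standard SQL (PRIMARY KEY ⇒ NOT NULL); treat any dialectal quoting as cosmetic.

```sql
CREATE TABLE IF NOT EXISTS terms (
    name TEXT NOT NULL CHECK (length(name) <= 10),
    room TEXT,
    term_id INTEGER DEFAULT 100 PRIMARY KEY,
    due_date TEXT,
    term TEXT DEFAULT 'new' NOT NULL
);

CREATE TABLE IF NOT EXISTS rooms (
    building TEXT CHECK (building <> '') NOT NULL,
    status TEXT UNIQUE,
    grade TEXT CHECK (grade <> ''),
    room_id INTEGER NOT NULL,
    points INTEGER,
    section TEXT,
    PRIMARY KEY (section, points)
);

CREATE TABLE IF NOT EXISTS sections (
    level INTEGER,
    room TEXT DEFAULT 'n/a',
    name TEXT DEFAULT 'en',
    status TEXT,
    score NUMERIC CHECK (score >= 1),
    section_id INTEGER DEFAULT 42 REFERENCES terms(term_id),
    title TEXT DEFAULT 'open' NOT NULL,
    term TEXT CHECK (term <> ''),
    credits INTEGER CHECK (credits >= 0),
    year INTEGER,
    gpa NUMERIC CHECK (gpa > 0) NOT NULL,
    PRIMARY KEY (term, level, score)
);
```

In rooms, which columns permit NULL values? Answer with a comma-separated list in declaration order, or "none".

- building: declared NOT NULL → not nullable.
- status: UNIQUE does not imply NOT NULL → nullable.
- grade: CHECK does not forbid NULL (a CHECK constraint passes when its expression is NULL) → nullable.
- room_id: declared NOT NULL → not nullable.
- points: part of the PRIMARY KEY, which implies NOT NULL → not nullable.
- section: part of the PRIMARY KEY, which implies NOT NULL → not nullable.

status, grade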